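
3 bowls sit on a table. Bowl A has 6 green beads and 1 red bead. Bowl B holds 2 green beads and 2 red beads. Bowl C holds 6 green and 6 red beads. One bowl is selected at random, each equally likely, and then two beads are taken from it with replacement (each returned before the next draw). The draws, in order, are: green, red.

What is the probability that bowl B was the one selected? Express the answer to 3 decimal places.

For each hypothesis, P(data | H) works out to: P(data | bowl A) = (6/7)(1/7) = 6/49; P(data | bowl B) = (2/4)(2/4) = 1/4; P(data | bowl C) = (6/12)(6/12) = 1/4.
Multiplying each by its prior: 1/3 · 6/49 = 2/49, 1/3 · 1/4 = 1/12, 1/3 · 1/4 = 1/12; with total 61/294.
Hence P(bowl B | data) = (1/12) / (61/294) = 49/122.

0.402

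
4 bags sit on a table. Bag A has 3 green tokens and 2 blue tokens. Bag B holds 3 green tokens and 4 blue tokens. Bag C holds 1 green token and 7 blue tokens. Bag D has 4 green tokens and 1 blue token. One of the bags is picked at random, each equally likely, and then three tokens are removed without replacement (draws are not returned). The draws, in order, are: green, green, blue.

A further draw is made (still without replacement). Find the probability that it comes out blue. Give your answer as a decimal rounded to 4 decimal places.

0.3611

Compute the likelihood of the observed sequence for each case: P(data | bag A) = (3/5)(2/4)(2/3) = 1/5; P(data | bag B) = (3/7)(2/6)(4/5) = 4/35; P(data | bag C) = (1/8)(0/7) = 0; P(data | bag D) = (4/5)(3/4)(1/3) = 1/5.
Weighting by the prior gives 1/4 · 1/5 = 1/20, 1/4 · 4/35 = 1/35, 1/4 · 0 = 0, 1/4 · 1/5 = 1/20; these sum to 9/70.
Dividing through by the total gives posterior P(bag A | data) = 7/18, P(bag B | data) = 2/9, P(bag C | data) = 0, P(bag D | data) = 7/18.
The predictive probability is P(blue next | data) = (1/2)(7/18) + (3/4)(2/9) + (0)(7/18) = 13/36.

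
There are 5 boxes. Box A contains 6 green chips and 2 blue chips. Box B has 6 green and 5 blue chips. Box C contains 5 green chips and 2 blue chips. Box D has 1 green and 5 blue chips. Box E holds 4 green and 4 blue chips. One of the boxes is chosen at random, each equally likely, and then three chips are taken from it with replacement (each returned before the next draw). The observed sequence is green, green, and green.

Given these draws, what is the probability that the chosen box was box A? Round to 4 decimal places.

0.3913

The likelihood of the observed sequence under each hypothesis: P(data | box A) = (6/8)(6/8)(6/8) = 0.42188; P(data | box B) = (6/11)(6/11)(6/11) = 0.16228; P(data | box C) = (5/7)(5/7)(5/7) = 0.36443; P(data | box D) = (1/6)(1/6)(1/6) = 0.0046296; P(data | box E) = (4/8)(4/8)(4/8) = 0.125.
The prior-weighted likelihoods are 1/5 · 0.42188 = 0.084375, 1/5 · 0.16228 = 0.032457, 1/5 · 0.36443 = 0.072886, 1/5 · 0.0046296 = 0.00092593, 1/5 · 0.125 = 0.025; summing to 0.21564.
Therefore the posterior P(box A | data) = (0.084375) / (0.21564) = 0.39127.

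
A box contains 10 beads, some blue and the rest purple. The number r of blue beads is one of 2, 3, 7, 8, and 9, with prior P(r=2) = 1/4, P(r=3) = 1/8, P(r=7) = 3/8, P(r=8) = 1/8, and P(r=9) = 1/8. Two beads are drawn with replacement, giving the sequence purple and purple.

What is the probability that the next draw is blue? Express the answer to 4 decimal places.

0.3029

For each hypothesis, P(data | H) works out to: P(data | r = 2) = (8/10)(8/10) = 16/25; P(data | r = 3) = (7/10)(7/10) = 49/100; P(data | r = 7) = (3/10)(3/10) = 9/100; P(data | r = 8) = (2/10)(2/10) = 1/25; P(data | r = 9) = (1/10)(1/10) = 1/100.
The prior-weighted likelihoods are 1/4 · 16/25 = 4/25, 1/8 · 49/100 = 49/800, 3/8 · 9/100 = 27/800, 1/8 · 1/25 = 1/200, 1/8 · 1/100 = 1/800; with total 209/800.
Normalising, the posterior is P(r = 2 | data) = 0.61244, P(r = 3 | data) = 0.23445, P(r = 7 | data) = 0.12919, P(r = 8 | data) = 0.019139, P(r = 9 | data) = 0.0047847.
So P(blue next | data) = Σ P(blue next | H) P(H | data) = (1/5)(0.61244) + (3/10)(0.23445) + (7/10)(0.12919) + (4/5)(0.019139) + (9/10)(0.0047847) = 0.30287.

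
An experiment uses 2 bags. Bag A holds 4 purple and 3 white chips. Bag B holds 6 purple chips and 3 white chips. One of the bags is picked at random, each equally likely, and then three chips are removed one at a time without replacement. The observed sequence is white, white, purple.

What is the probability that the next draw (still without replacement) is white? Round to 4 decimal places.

For each hypothesis, P(data | H) works out to: P(data | bag A) = (3/7)(2/6)(4/5) = 4/35; P(data | bag B) = (3/9)(2/8)(6/7) = 1/14.
Multiplying each by its prior: 1/2 · 4/35 = 2/35, 1/2 · 1/14 = 1/28; summing to 13/140.
Dividing through by the total gives posterior P(bag A | data) = 8/13, P(bag B | data) = 5/13.
The predictive probability is P(white next | data) = (1/4)(8/13) + (1/6)(5/13) = 17/78.

0.2179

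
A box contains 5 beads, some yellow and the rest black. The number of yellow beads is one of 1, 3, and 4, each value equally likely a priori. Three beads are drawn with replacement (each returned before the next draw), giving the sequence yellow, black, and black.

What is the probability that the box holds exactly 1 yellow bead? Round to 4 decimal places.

0.5000

Compute the likelihood of the observed sequence for each case: P(data | r = 1) = (1/5)(4/5)(4/5) = 16/125; P(data | r = 3) = (3/5)(2/5)(2/5) = 12/125; P(data | r = 4) = (4/5)(1/5)(1/5) = 4/125.
Weighting by the prior gives 1/3 · 16/125 = 16/375, 1/3 · 12/125 = 4/125, 1/3 · 4/125 = 4/375; these sum to 32/375.
So P(r = 1 | data) = (16/375) / (32/375) = 1/2.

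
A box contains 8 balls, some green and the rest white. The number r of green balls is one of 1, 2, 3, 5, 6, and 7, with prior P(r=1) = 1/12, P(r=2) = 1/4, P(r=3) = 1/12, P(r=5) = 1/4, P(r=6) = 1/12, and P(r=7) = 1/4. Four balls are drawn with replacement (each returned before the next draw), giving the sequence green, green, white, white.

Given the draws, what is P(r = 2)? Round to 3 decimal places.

Compute the likelihood of the observed sequence for each case: P(data | r = 1) = (1/8)(1/8)(7/8)(7/8) = 0.011963; P(data | r = 2) = (2/8)(2/8)(6/8)(6/8) = 0.035156; P(data | r = 3) = (3/8)(3/8)(5/8)(5/8) = 0.054932; P(data | r = 5) = (5/8)(5/8)(3/8)(3/8) = 0.054932; P(data | r = 6) = (6/8)(6/8)(2/8)(2/8) = 0.035156; P(data | r = 7) = (7/8)(7/8)(1/8)(1/8) = 0.011963.
Multiplying each by its prior: 1/12 · 0.011963 = 0.00099691, 1/4 · 0.035156 = 0.0087891, 1/12 · 0.054932 = 0.0045776, 1/4 · 0.054932 = 0.013733, 1/12 · 0.035156 = 0.0029297, 1/4 · 0.011963 = 0.0029907; these sum to 0.034017.
Therefore the posterior P(r = 2 | data) = (0.0087891) / (0.034017) = 0.25837.

0.258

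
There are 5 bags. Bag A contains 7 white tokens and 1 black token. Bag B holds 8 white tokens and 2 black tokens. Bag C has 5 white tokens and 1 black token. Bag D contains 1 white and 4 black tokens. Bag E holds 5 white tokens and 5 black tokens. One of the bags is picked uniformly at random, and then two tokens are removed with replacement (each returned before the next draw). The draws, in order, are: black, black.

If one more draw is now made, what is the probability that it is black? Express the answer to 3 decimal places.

0.669

Under each hypothesis, the probability of the observed sequence is: P(data | bag A) = (1/8)(1/8) = 0.015625; P(data | bag B) = (2/10)(2/10) = 0.04; P(data | bag C) = (1/6)(1/6) = 0.027778; P(data | bag D) = (4/5)(4/5) = 0.64; P(data | bag E) = (5/10)(5/10) = 0.25.
Weighting by the prior gives 1/5 · 0.015625 = 0.003125, 1/5 · 0.04 = 0.008, 1/5 · 0.027778 = 0.0055556, 1/5 · 0.64 = 0.128, 1/5 · 0.25 = 0.05; summing to 0.19468.
Dividing through by the total gives posterior P(bag A | data) = 0.016052, P(bag B | data) = 0.041093, P(bag C | data) = 0.028537, P(bag D | data) = 0.65749, P(bag E | data) = 0.25683.
The predictive probability is P(black next | data) = (1/8)(0.016052) + (1/5)(0.041093) + (1/6)(0.028537) + (4/5)(0.65749) + (1/2)(0.25683) = 0.66939.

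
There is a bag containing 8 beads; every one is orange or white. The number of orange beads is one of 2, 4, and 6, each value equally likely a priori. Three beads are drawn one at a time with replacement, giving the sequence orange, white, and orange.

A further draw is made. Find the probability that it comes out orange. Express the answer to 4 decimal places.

For each hypothesis, P(data | H) works out to: P(data | r = 2) = (2/8)(6/8)(2/8) = 3/64; P(data | r = 4) = (4/8)(4/8)(4/8) = 1/8; P(data | r = 6) = (6/8)(2/8)(6/8) = 9/64.
The prior-weighted likelihoods are 1/3 · 3/64 = 1/64, 1/3 · 1/8 = 1/24, 1/3 · 9/64 = 3/64; summing to 5/48.
The posterior is then P(r = 2 | data) = 3/20, P(r = 4 | data) = 2/5, P(r = 6 | data) = 9/20.
So P(orange next | data) = Σ P(orange next | H) P(H | data) = (1/4)(3/20) + (1/2)(2/5) + (3/4)(9/20) = 23/40.

0.5750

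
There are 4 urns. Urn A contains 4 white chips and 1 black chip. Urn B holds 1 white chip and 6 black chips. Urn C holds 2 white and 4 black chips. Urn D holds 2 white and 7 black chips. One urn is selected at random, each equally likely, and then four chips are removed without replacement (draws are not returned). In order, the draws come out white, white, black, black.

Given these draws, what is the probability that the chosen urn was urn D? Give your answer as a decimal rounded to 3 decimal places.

0.294

Compute the likelihood of the observed sequence for each case: P(data | urn A) = (4/5)(3/4)(1/3)(0/2) = 0; P(data | urn B) = (1/7)(0/6) = 0; P(data | urn C) = (2/6)(1/5)(4/4)(3/3) = 1/15; P(data | urn D) = (2/9)(1/8)(7/7)(6/6) = 1/36.
The prior-weighted likelihoods are 1/4 · 0 = 0, 1/4 · 0 = 0, 1/4 · 1/15 = 1/60, 1/4 · 1/36 = 1/144; these sum to 17/720.
So P(urn D | data) = (1/144) / (17/720) = 5/17.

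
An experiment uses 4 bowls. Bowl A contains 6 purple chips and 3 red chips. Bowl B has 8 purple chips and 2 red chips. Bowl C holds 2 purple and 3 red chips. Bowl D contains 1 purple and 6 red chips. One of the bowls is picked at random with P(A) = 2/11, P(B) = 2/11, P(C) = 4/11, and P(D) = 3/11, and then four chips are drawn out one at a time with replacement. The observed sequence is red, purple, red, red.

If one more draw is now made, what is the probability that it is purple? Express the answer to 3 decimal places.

0.325

Under each hypothesis, the probability of the observed sequence is: P(data | bowl A) = (3/9)(6/9)(3/9)(3/9) = 0.024691; P(data | bowl B) = (2/10)(8/10)(2/10)(2/10) = 0.0064; P(data | bowl C) = (3/5)(2/5)(3/5)(3/5) = 0.0864; P(data | bowl D) = (6/7)(1/7)(6/7)(6/7) = 0.089963.
The prior-weighted likelihoods are 2/11 · 0.024691 = 0.0044893, 2/11 · 0.0064 = 0.0011636, 4/11 · 0.0864 = 0.031418, 3/11 · 0.089963 = 0.024535; these sum to 0.061606.
Normalising, the posterior is P(bowl A | data) = 0.072871, P(bowl B | data) = 0.018888, P(bowl C | data) = 0.50998, P(bowl D | data) = 0.39826.
The predictive probability is P(purple next | data) = (2/3)(0.072871) + (4/5)(0.018888) + (2/5)(0.50998) + (1/7)(0.39826) = 0.32458.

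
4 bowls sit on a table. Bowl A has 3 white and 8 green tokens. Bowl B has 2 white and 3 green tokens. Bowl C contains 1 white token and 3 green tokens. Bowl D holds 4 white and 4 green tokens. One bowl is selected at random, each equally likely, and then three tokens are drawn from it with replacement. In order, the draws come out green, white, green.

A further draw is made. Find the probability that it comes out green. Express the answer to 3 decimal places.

0.649

Compute the likelihood of the observed sequence for each case: P(data | bowl A) = (8/11)(3/11)(8/11) = 0.14425; P(data | bowl B) = (3/5)(2/5)(3/5) = 0.144; P(data | bowl C) = (3/4)(1/4)(3/4) = 0.14062; P(data | bowl D) = (4/8)(4/8)(4/8) = 0.125.
Multiplying each by its prior: 1/4 · 0.14425 = 0.036063, 1/4 · 0.144 = 0.036, 1/4 · 0.14062 = 0.035156, 1/4 · 0.125 = 0.03125; summing to 0.13847.
Normalising, the posterior is P(bowl A | data) = 0.26044, P(bowl B | data) = 0.25999, P(bowl C | data) = 0.25389, P(bowl D | data) = 0.22568.
The predictive probability is P(green next | data) = (8/11)(0.26044) + (3/5)(0.25999) + (3/4)(0.25389) + (1/2)(0.22568) = 0.64866.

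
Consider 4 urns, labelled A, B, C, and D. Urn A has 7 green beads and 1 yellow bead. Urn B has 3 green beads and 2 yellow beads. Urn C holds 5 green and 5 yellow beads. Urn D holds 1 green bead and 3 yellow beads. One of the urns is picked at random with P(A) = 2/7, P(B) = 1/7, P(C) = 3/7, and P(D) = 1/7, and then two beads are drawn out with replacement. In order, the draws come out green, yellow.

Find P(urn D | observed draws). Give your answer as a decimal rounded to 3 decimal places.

For each hypothesis, P(data | H) works out to: P(data | urn A) = (7/8)(1/8) = 0.10938; P(data | urn B) = (3/5)(2/5) = 0.24; P(data | urn C) = (5/10)(5/10) = 0.25; P(data | urn D) = (1/4)(3/4) = 0.1875.
Weighting by the prior gives 2/7 · 0.10938 = 0.03125, 1/7 · 0.24 = 0.034286, 3/7 · 0.25 = 0.10714, 1/7 · 0.1875 = 0.026786; summing to 0.19946.
So P(urn D | data) = (0.026786) / (0.19946) = 0.13429.

0.134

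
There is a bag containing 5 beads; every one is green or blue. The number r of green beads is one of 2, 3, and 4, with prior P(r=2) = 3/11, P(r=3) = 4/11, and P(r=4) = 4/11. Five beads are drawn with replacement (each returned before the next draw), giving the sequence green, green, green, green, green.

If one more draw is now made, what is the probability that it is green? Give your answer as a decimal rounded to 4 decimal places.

0.7549

The likelihood of the observed sequence under each hypothesis: P(data | r = 2) = (2/5)(2/5)(2/5)(2/5)(2/5) = 0.01024; P(data | r = 3) = (3/5)(3/5)(3/5)(3/5)(3/5) = 0.07776; P(data | r = 4) = (4/5)(4/5)(4/5)(4/5)(4/5) = 0.32768.
Weighting by the prior gives 3/11 · 0.01024 = 0.0027927, 4/11 · 0.07776 = 0.028276, 4/11 · 0.32768 = 0.11916; with total 0.15023.
Dividing through by the total gives posterior P(r = 2 | data) = 0.01859, P(r = 3 | data) = 0.18823, P(r = 4 | data) = 0.79318.
The predictive probability is P(green next | data) = (2/5)(0.01859) + (3/5)(0.18823) + (4/5)(0.79318) = 0.75492.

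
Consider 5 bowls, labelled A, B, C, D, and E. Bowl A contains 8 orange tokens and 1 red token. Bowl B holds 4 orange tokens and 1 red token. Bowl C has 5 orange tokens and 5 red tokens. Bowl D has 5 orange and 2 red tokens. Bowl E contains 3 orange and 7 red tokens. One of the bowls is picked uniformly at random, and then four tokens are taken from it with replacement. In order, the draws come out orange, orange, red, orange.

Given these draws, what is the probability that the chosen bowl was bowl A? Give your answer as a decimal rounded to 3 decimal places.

0.213

Compute the likelihood of the observed sequence for each case: P(data | bowl A) = (8/9)(8/9)(1/9)(8/9) = 0.078037; P(data | bowl B) = (4/5)(4/5)(1/5)(4/5) = 0.1024; P(data | bowl C) = (5/10)(5/10)(5/10)(5/10) = 0.0625; P(data | bowl D) = (5/7)(5/7)(2/7)(5/7) = 0.10412; P(data | bowl E) = (3/10)(3/10)(7/10)(3/10) = 0.0189.
Multiplying each by its prior: 1/5 · 0.078037 = 0.015607, 1/5 · 0.1024 = 0.02048, 1/5 · 0.0625 = 0.0125, 1/5 · 0.10412 = 0.020825, 1/5 · 0.0189 = 0.00378; summing to 0.073192.
Hence P(bowl A | data) = (0.015607) / (0.073192) = 0.21324.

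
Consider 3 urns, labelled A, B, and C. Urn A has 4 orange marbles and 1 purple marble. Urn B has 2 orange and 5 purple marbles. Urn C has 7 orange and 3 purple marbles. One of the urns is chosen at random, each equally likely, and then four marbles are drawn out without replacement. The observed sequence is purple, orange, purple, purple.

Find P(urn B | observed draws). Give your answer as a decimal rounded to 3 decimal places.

Under each hypothesis, the probability of the observed sequence is: P(data | urn A) = (1/5)(4/4)(0/3) = 0; P(data | urn B) = (5/7)(2/6)(4/5)(3/4) = 0.14286; P(data | urn C) = (3/10)(7/9)(2/8)(1/7) = 0.0083333.
Weighting by the prior gives 1/3 · 0 = 0, 1/3 · 0.14286 = 0.047619, 1/3 · 0.0083333 = 0.0027778; with total 0.050397.
Therefore the posterior P(urn B | data) = (0.047619) / (0.050397) = 0.94488.

0.945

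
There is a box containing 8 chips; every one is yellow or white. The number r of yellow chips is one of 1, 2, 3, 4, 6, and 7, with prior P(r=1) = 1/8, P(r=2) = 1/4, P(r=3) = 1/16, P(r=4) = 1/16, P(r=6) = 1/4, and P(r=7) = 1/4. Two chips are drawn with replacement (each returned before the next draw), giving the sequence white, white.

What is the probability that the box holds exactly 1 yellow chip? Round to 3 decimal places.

Compute the likelihood of the observed sequence for each case: P(data | r = 1) = (7/8)(7/8) = 0.76562; P(data | r = 2) = (6/8)(6/8) = 0.5625; P(data | r = 3) = (5/8)(5/8) = 0.39062; P(data | r = 4) = (4/8)(4/8) = 0.25; P(data | r = 6) = (2/8)(2/8) = 0.0625; P(data | r = 7) = (1/8)(1/8) = 0.015625.
Multiplying each by its prior: 1/8 · 0.76562 = 0.095703, 1/4 · 0.5625 = 0.14062, 1/16 · 0.39062 = 0.024414, 1/16 · 0.25 = 0.015625, 1/4 · 0.0625 = 0.015625, 1/4 · 0.015625 = 0.0039062; these sum to 0.2959.
By Bayes' rule, P(r = 1 | data) = (0.095703) / (0.2959) = 0.32343.

0.323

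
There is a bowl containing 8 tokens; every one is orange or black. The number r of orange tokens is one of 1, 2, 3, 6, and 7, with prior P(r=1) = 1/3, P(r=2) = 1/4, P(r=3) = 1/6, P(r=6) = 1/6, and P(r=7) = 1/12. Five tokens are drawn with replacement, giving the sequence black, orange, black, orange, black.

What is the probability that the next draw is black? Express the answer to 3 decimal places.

0.687

For each hypothesis, P(data | H) works out to: P(data | r = 1) = (7/8)(1/8)(7/8)(1/8)(7/8) = 0.010468; P(data | r = 2) = (6/8)(2/8)(6/8)(2/8)(6/8) = 0.026367; P(data | r = 3) = (5/8)(3/8)(5/8)(3/8)(5/8) = 0.034332; P(data | r = 6) = (2/8)(6/8)(2/8)(6/8)(2/8) = 0.0087891; P(data | r = 7) = (1/8)(7/8)(1/8)(7/8)(1/8) = 0.0014954.
The prior-weighted likelihoods are 1/3 · 0.010468 = 0.0034892, 1/4 · 0.026367 = 0.0065918, 1/6 · 0.034332 = 0.005722, 1/6 · 0.0087891 = 0.0014648, 1/12 · 0.0014954 = 0.00012461; summing to 0.017392.
The posterior is then P(r = 1 | data) = 0.20061, P(r = 2 | data) = 0.379, P(r = 3 | data) = 0.329, P(r = 6 | data) = 0.084223, P(r = 7 | data) = 0.0071648.
The predictive probability is P(black next | data) = (7/8)(0.20061) + (3/4)(0.379) + (5/8)(0.329) + (1/4)(0.084223) + (1/8)(0.0071648) = 0.68736.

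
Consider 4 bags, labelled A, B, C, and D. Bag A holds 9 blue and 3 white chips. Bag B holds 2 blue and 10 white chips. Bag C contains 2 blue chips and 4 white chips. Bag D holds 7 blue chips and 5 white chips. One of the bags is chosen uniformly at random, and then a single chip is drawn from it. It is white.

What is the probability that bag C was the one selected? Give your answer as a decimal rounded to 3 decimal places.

Compute the likelihood of this draw for each case: P(data | bag A) = (3/12) = 1/4; P(data | bag B) = (10/12) = 5/6; P(data | bag C) = (4/6) = 2/3; P(data | bag D) = (5/12) = 5/12.
The prior-weighted likelihoods are 1/4 · 1/4 = 1/16, 1/4 · 5/6 = 5/24, 1/4 · 2/3 = 1/6, 1/4 · 5/12 = 5/48; with total 13/24.
Hence P(bag C | data) = (1/6) / (13/24) = 4/13.

0.308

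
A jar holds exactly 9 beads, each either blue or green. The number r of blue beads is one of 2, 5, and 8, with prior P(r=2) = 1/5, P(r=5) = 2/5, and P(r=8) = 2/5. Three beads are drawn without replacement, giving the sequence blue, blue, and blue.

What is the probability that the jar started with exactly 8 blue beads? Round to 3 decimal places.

0.848

Under each hypothesis, the probability of the observed sequence is: P(data | r = 2) = (2/9)(1/8)(0/7) = 0; P(data | r = 5) = (5/9)(4/8)(3/7) = 5/42; P(data | r = 8) = (8/9)(7/8)(6/7) = 2/3.
Multiplying each by its prior: 1/5 · 0 = 0, 2/5 · 5/42 = 1/21, 2/5 · 2/3 = 4/15; summing to 11/35.
By Bayes' rule, P(r = 8 | data) = (4/15) / (11/35) = 28/33.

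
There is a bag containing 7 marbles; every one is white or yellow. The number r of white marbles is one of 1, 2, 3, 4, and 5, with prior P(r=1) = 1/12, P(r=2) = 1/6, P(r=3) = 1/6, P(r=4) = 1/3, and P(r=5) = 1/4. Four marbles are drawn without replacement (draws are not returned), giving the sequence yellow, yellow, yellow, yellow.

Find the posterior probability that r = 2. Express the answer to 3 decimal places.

Under each hypothesis, the probability of the observed sequence is: P(data | r = 1) = (6/7)(5/6)(4/5)(3/4) = 3/7; P(data | r = 2) = (5/7)(4/6)(3/5)(2/4) = 1/7; P(data | r = 3) = (4/7)(3/6)(2/5)(1/4) = 1/35; P(data | r = 4) = (3/7)(2/6)(1/5)(0/4) = 0; P(data | r = 5) = (2/7)(1/6)(0/5) = 0.
Weighting by the prior gives 1/12 · 3/7 = 1/28, 1/6 · 1/7 = 1/42, 1/6 · 1/35 = 1/210, 1/3 · 0 = 0, 1/4 · 0 = 0; these sum to 9/140.
Hence P(r = 2 | data) = (1/42) / (9/140) = 10/27.

0.370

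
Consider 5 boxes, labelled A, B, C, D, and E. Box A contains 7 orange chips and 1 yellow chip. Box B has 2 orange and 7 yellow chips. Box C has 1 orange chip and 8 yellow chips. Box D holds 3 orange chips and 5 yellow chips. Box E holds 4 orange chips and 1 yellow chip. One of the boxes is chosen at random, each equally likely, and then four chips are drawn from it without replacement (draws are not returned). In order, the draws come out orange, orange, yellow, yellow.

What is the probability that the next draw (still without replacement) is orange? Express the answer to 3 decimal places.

0.180

The likelihood of the observed sequence under each hypothesis: P(data | box A) = (7/8)(6/7)(1/6)(0/5) = 0; P(data | box B) = (2/9)(1/8)(7/7)(6/6) = 1/36; P(data | box C) = (1/9)(0/8) = 0; P(data | box D) = (3/8)(2/7)(5/6)(4/5) = 1/14; P(data | box E) = (4/5)(3/4)(1/3)(0/2) = 0.
Weighting by the prior gives 1/5 · 0 = 0, 1/5 · 1/36 = 1/180, 1/5 · 0 = 0, 1/5 · 1/14 = 1/70, 1/5 · 0 = 0; summing to 5/252.
Normalising, the posterior is P(box A | data) = 0, P(box B | data) = 7/25, P(box C | data) = 0, P(box D | data) = 18/25, P(box E | data) = 0.
Averaging over the posterior, P(orange next | data) = (0)(7/25) + (1/4)(18/25) = 9/50.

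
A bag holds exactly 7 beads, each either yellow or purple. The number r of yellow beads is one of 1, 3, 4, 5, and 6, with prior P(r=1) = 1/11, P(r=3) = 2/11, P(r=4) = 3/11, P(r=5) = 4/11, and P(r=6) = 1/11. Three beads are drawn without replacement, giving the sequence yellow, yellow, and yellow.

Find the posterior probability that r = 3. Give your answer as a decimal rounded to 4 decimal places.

0.0270

For each hypothesis, P(data | H) works out to: P(data | r = 1) = (1/7)(0/6) = 0; P(data | r = 3) = (3/7)(2/6)(1/5) = 1/35; P(data | r = 4) = (4/7)(3/6)(2/5) = 4/35; P(data | r = 5) = (5/7)(4/6)(3/5) = 2/7; P(data | r = 6) = (6/7)(5/6)(4/5) = 4/7.
Weighting by the prior gives 1/11 · 0 = 0, 2/11 · 1/35 = 2/385, 3/11 · 4/35 = 12/385, 4/11 · 2/7 = 8/77, 1/11 · 4/7 = 4/77; these sum to 74/385.
By Bayes' rule, P(r = 3 | data) = (2/385) / (74/385) = 1/37.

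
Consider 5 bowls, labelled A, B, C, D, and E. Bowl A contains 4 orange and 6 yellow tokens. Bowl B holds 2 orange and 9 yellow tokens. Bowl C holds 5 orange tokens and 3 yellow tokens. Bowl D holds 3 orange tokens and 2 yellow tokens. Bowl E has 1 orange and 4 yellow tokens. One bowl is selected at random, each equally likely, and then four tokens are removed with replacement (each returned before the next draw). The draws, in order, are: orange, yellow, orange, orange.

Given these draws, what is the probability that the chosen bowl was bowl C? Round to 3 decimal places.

0.402

Under each hypothesis, the probability of the observed sequence is: P(data | bowl A) = (4/10)(6/10)(4/10)(4/10) = 0.0384; P(data | bowl B) = (2/11)(9/11)(2/11)(2/11) = 0.0049177; P(data | bowl C) = (5/8)(3/8)(5/8)(5/8) = 0.091553; P(data | bowl D) = (3/5)(2/5)(3/5)(3/5) = 0.0864; P(data | bowl E) = (1/5)(4/5)(1/5)(1/5) = 0.0064.
Weighting by the prior gives 1/5 · 0.0384 = 0.00768, 1/5 · 0.0049177 = 0.00098354, 1/5 · 0.091553 = 0.018311, 1/5 · 0.0864 = 0.01728, 1/5 · 0.0064 = 0.00128; summing to 0.045534.
By Bayes' rule, P(bowl C | data) = (0.018311) / (0.045534) = 0.40213.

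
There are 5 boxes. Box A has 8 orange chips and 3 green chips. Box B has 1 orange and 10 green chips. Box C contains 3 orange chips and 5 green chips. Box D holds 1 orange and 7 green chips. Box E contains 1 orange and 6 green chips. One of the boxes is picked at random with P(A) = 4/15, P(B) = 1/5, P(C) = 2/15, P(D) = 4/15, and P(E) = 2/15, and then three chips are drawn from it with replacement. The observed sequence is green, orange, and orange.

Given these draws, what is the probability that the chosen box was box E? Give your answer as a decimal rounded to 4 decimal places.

0.0404

For each hypothesis, P(data | H) works out to: P(data | box A) = (3/11)(8/11)(8/11) = 0.14425; P(data | box B) = (10/11)(1/11)(1/11) = 0.0075131; P(data | box C) = (5/8)(3/8)(3/8) = 0.087891; P(data | box D) = (7/8)(1/8)(1/8) = 0.013672; P(data | box E) = (6/7)(1/7)(1/7) = 0.017493.
Multiplying each by its prior: 4/15 · 0.14425 = 0.038467, 1/5 · 0.0075131 = 0.0015026, 2/15 · 0.087891 = 0.011719, 4/15 · 0.013672 = 0.0036458, 2/15 · 0.017493 = 0.0023324; with total 0.057667.
Therefore the posterior P(box E | data) = (0.0023324) / (0.057667) = 0.040445.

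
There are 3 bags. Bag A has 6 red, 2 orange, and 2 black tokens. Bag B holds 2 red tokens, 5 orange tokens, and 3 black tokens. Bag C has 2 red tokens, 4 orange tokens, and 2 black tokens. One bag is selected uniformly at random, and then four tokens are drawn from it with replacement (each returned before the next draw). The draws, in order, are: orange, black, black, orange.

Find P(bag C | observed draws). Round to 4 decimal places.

Compute the likelihood of the observed sequence for each case: P(data | bag A) = (2/10)(2/10)(2/10)(2/10) = 0.0016; P(data | bag B) = (5/10)(3/10)(3/10)(5/10) = 0.0225; P(data | bag C) = (4/8)(2/8)(2/8)(4/8) = 0.015625.
Weighting by the prior gives 1/3 · 0.0016 = 0.00053333, 1/3 · 0.0225 = 0.0075, 1/3 · 0.015625 = 0.0052083; with total 0.013242.
By Bayes' rule, P(bag C | data) = (0.0052083) / (0.013242) = 0.39333.

0.3933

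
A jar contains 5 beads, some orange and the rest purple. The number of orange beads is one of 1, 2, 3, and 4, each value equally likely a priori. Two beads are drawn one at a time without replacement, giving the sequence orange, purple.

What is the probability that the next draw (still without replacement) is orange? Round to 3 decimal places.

0.500

Under each hypothesis, the probability of the observed sequence is: P(data | r = 1) = (1/5)(4/4) = 1/5; P(data | r = 2) = (2/5)(3/4) = 3/10; P(data | r = 3) = (3/5)(2/4) = 3/10; P(data | r = 4) = (4/5)(1/4) = 1/5.
Multiplying each by its prior: 1/4 · 1/5 = 1/20, 1/4 · 3/10 = 3/40, 1/4 · 3/10 = 3/40, 1/4 · 1/5 = 1/20; with total 1/4.
The posterior is then P(r = 1 | data) = 1/5, P(r = 2 | data) = 3/10, P(r = 3 | data) = 3/10, P(r = 4 | data) = 1/5.
So P(orange next | data) = Σ P(orange next | H) P(H | data) = (0)(1/5) + (1/3)(3/10) + (2/3)(3/10) + (1)(1/5) = 1/2.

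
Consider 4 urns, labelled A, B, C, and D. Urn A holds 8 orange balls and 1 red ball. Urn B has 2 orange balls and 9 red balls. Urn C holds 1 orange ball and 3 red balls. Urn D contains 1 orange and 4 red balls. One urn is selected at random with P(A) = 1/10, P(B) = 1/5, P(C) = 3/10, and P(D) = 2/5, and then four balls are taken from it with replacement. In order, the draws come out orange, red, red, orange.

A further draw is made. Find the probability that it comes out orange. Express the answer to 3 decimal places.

For each hypothesis, P(data | H) works out to: P(data | urn A) = (8/9)(1/9)(1/9)(8/9) = 0.0097546; P(data | urn B) = (2/11)(9/11)(9/11)(2/11) = 0.02213; P(data | urn C) = (1/4)(3/4)(3/4)(1/4) = 0.035156; P(data | urn D) = (1/5)(4/5)(4/5)(1/5) = 0.0256.
Multiplying each by its prior: 1/10 · 0.0097546 = 0.00097546, 1/5 · 0.02213 = 0.0044259, 3/10 · 0.035156 = 0.010547, 2/5 · 0.0256 = 0.01024; with total 0.026188.
Normalising, the posterior is P(urn A | data) = 0.037248, P(urn B | data) = 0.169, P(urn C | data) = 0.40273, P(urn D | data) = 0.39101.
Averaging over the posterior, P(orange next | data) = (8/9)(0.037248) + (2/11)(0.169) + (1/4)(0.40273) + (1/5)(0.39101) = 0.24272.

0.243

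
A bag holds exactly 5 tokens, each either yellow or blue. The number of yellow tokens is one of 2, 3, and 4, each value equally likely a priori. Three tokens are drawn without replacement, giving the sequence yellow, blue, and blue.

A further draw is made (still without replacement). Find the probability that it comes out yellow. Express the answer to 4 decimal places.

0.6667

The likelihood of the observed sequence under each hypothesis: P(data | r = 2) = (2/5)(3/4)(2/3) = 1/5; P(data | r = 3) = (3/5)(2/4)(1/3) = 1/10; P(data | r = 4) = (4/5)(1/4)(0/3) = 0.
The prior-weighted likelihoods are 1/3 · 1/5 = 1/15, 1/3 · 1/10 = 1/30, 1/3 · 0 = 0; summing to 1/10.
The posterior is then P(r = 2 | data) = 2/3, P(r = 3 | data) = 1/3, P(r = 4 | data) = 0.
So P(yellow next | data) = Σ P(yellow next | H) P(H | data) = (1/2)(2/3) + (1)(1/3) = 2/3.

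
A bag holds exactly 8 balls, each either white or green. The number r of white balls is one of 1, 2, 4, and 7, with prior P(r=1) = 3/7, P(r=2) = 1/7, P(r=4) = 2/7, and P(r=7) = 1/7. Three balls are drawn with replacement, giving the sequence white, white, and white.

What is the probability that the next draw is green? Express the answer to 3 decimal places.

0.240

The likelihood of the observed sequence under each hypothesis: P(data | r = 1) = (1/8)(1/8)(1/8) = 0.0019531; P(data | r = 2) = (2/8)(2/8)(2/8) = 0.015625; P(data | r = 4) = (4/8)(4/8)(4/8) = 0.125; P(data | r = 7) = (7/8)(7/8)(7/8) = 0.66992.
Weighting by the prior gives 3/7 · 0.0019531 = 0.00083705, 1/7 · 0.015625 = 0.0022321, 2/7 · 0.125 = 0.035714, 1/7 · 0.66992 = 0.095703; with total 0.13449.
Normalising, the posterior is P(r = 1 | data) = 0.0062241, P(r = 2 | data) = 0.016598, P(r = 4 | data) = 0.26556, P(r = 7 | data) = 0.71162.
So P(green next | data) = Σ P(green next | H) P(H | data) = (7/8)(0.0062241) + (3/4)(0.016598) + (1/2)(0.26556) + (1/8)(0.71162) = 0.23963.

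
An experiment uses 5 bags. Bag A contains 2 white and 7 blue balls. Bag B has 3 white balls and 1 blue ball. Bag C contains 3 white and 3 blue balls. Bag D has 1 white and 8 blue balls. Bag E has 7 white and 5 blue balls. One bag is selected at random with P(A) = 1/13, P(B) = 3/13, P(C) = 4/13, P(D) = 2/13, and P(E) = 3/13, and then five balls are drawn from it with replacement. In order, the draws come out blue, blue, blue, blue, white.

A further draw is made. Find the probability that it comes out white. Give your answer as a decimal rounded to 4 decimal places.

0.3280

For each hypothesis, P(data | H) works out to: P(data | bag A) = (7/9)(7/9)(7/9)(7/9)(2/9) = 0.081322; P(data | bag B) = (1/4)(1/4)(1/4)(1/4)(3/4) = 0.0029297; P(data | bag C) = (3/6)(3/6)(3/6)(3/6)(3/6) = 0.03125; P(data | bag D) = (8/9)(8/9)(8/9)(8/9)(1/9) = 0.069366; P(data | bag E) = (5/12)(5/12)(5/12)(5/12)(7/12) = 0.017582.
The prior-weighted likelihoods are 1/13 · 0.081322 = 0.0062556, 3/13 · 0.0029297 = 0.00067608, 4/13 · 0.03125 = 0.0096154, 2/13 · 0.069366 = 0.010672, 3/13 · 0.017582 = 0.0040574; summing to 0.031276.
Dividing through by the total gives posterior P(bag A | data) = 0.20001, P(bag B | data) = 0.021617, P(bag C | data) = 0.30743, P(bag D | data) = 0.34121, P(bag E | data) = 0.12973.
The predictive probability is P(white next | data) = (2/9)(0.20001) + (3/4)(0.021617) + (1/2)(0.30743) + (1/9)(0.34121) + (7/12)(0.12973) = 0.32796.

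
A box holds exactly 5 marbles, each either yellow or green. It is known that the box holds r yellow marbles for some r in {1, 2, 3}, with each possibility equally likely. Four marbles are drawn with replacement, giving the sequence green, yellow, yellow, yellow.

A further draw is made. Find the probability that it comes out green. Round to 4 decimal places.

Compute the likelihood of the observed sequence for each case: P(data | r = 1) = (4/5)(1/5)(1/5)(1/5) = 0.0064; P(data | r = 2) = (3/5)(2/5)(2/5)(2/5) = 0.0384; P(data | r = 3) = (2/5)(3/5)(3/5)(3/5) = 0.0864.
Multiplying each by its prior: 1/3 · 0.0064 = 0.0021333, 1/3 · 0.0384 = 0.0128, 1/3 · 0.0864 = 0.0288; summing to 0.043733.
Dividing through by the total gives posterior P(r = 1 | data) = 0.04878, P(r = 2 | data) = 0.29268, P(r = 3 | data) = 0.65854.
So P(green next | data) = Σ P(green next | H) P(H | data) = (4/5)(0.04878) + (3/5)(0.29268) + (2/5)(0.65854) = 0.47805.

0.4780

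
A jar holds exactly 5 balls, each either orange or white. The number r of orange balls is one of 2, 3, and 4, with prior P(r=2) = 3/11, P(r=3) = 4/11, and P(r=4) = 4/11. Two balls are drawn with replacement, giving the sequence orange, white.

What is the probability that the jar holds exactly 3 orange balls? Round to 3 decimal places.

0.414

For each hypothesis, P(data | H) works out to: P(data | r = 2) = (2/5)(3/5) = 6/25; P(data | r = 3) = (3/5)(2/5) = 6/25; P(data | r = 4) = (4/5)(1/5) = 4/25.
The prior-weighted likelihoods are 3/11 · 6/25 = 18/275, 4/11 · 6/25 = 24/275, 4/11 · 4/25 = 16/275; summing to 58/275.
Hence P(r = 3 | data) = (24/275) / (58/275) = 12/29.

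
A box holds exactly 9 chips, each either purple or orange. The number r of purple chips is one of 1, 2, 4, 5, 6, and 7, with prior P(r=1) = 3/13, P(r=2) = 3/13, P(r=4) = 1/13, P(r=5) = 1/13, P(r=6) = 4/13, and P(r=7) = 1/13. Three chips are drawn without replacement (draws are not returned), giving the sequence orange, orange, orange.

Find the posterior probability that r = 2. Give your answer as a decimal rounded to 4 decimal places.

0.3608

Compute the likelihood of the observed sequence for each case: P(data | r = 1) = (8/9)(7/8)(6/7) = 2/3; P(data | r = 2) = (7/9)(6/8)(5/7) = 5/12; P(data | r = 4) = (5/9)(4/8)(3/7) = 5/42; P(data | r = 5) = (4/9)(3/8)(2/7) = 1/21; P(data | r = 6) = (3/9)(2/8)(1/7) = 1/84; P(data | r = 7) = (2/9)(1/8)(0/7) = 0.
The prior-weighted likelihoods are 3/13 · 2/3 = 2/13, 3/13 · 5/12 = 5/52, 1/13 · 5/42 = 5/546, 1/13 · 1/21 = 1/273, 4/13 · 1/84 = 1/273, 1/13 · 0 = 0; with total 97/364.
Therefore the posterior P(r = 2 | data) = (5/52) / (97/364) = 35/97.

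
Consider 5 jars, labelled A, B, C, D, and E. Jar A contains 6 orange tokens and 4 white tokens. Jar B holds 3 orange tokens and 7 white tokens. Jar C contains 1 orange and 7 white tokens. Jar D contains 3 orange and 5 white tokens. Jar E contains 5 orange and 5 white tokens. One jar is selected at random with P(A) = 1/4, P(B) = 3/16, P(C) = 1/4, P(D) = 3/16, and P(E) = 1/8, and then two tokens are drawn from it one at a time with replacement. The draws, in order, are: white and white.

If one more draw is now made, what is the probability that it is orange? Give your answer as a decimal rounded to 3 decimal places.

The likelihood of the observed sequence under each hypothesis: P(data | jar A) = (4/10)(4/10) = 0.16; P(data | jar B) = (7/10)(7/10) = 0.49; P(data | jar C) = (7/8)(7/8) = 0.76562; P(data | jar D) = (5/8)(5/8) = 0.39062; P(data | jar E) = (5/10)(5/10) = 0.25.
Multiplying each by its prior: 1/4 · 0.16 = 0.04, 3/16 · 0.49 = 0.091875, 1/4 · 0.76562 = 0.19141, 3/16 · 0.39062 = 0.073242, 1/8 · 0.25 = 0.03125; these sum to 0.42777.
Normalising, the posterior is P(jar A | data) = 0.093507, P(jar B | data) = 0.21477, P(jar C | data) = 0.44745, P(jar D | data) = 0.17122, P(jar E | data) = 0.073053.
So P(orange next | data) = Σ P(orange next | H) P(H | data) = (3/5)(0.093507) + (3/10)(0.21477) + (1/8)(0.44745) + (3/8)(0.17122) + (1/2)(0.073053) = 0.2772.

0.277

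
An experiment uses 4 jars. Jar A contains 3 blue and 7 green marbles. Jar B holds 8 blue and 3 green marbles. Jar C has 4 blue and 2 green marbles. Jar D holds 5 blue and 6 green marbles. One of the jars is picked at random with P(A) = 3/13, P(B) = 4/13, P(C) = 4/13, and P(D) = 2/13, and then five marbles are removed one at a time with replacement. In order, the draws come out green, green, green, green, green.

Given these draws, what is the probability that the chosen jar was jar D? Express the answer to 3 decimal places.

Compute the likelihood of the observed sequence for each case: P(data | jar A) = (7/10)(7/10)(7/10)(7/10)(7/10) = 0.16807; P(data | jar B) = (3/11)(3/11)(3/11)(3/11)(3/11) = 0.0015088; P(data | jar C) = (2/6)(2/6)(2/6)(2/6)(2/6) = 0.0041152; P(data | jar D) = (6/11)(6/11)(6/11)(6/11)(6/11) = 0.048283.
Multiplying each by its prior: 3/13 · 0.16807 = 0.038785, 4/13 · 0.0015088 = 0.00046426, 4/13 · 0.0041152 = 0.0012662, 2/13 · 0.048283 = 0.0074281; summing to 0.047944.
So P(jar D | data) = (0.0074281) / (0.047944) = 0.15493.

0.155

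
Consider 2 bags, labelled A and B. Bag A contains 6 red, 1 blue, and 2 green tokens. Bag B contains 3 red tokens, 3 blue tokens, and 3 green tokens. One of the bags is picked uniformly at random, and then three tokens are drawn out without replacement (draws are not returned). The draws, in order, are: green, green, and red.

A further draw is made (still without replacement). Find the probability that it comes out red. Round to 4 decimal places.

For each hypothesis, P(data | H) works out to: P(data | bag A) = (2/9)(1/8)(6/7) = 1/42; P(data | bag B) = (3/9)(2/8)(3/7) = 1/28.
Weighting by the prior gives 1/2 · 1/42 = 1/84, 1/2 · 1/28 = 1/56; with total 5/168.
Dividing through by the total gives posterior P(bag A | data) = 2/5, P(bag B | data) = 3/5.
The predictive probability is P(red next | data) = (5/6)(2/5) + (1/3)(3/5) = 8/15.

0.5333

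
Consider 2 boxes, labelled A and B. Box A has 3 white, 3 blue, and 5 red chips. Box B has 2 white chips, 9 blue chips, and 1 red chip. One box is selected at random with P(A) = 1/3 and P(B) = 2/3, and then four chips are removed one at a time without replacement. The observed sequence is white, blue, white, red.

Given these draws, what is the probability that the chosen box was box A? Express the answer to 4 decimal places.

0.7895

For each hypothesis, P(data | H) works out to: P(data | box A) = (3/11)(3/10)(2/9)(5/8) = 0.011364; P(data | box B) = (2/12)(9/11)(1/10)(1/9) = 0.0015152.
Weighting by the prior gives 1/3 · 0.011364 = 0.0037879, 2/3 · 0.0015152 = 0.0010101; summing to 0.004798.
Therefore the posterior P(box A | data) = (0.0037879) / (0.004798) = 0.78947.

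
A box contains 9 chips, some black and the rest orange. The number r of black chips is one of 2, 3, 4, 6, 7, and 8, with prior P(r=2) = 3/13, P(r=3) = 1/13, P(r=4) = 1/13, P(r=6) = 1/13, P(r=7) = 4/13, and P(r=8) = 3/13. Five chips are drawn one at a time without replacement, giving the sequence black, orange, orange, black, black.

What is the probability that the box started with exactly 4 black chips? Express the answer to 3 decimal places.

0.157

Compute the likelihood of the observed sequence for each case: P(data | r = 2) = (2/9)(7/8)(6/7)(1/6)(0/5) = 0; P(data | r = 3) = (3/9)(6/8)(5/7)(2/6)(1/5) = 0.011905; P(data | r = 4) = (4/9)(5/8)(4/7)(3/6)(2/5) = 0.031746; P(data | r = 6) = (6/9)(3/8)(2/7)(5/6)(4/5) = 0.047619; P(data | r = 7) = (7/9)(2/8)(1/7)(6/6)(5/5) = 0.027778; P(data | r = 8) = (8/9)(1/8)(0/7) = 0.
Weighting by the prior gives 3/13 · 0 = 0, 1/13 · 0.011905 = 0.00091575, 1/13 · 0.031746 = 0.002442, 1/13 · 0.047619 = 0.003663, 4/13 · 0.027778 = 0.008547, 3/13 · 0 = 0; these sum to 0.015568.
Therefore the posterior P(r = 4 | data) = (0.002442) / (0.015568) = 0.15686.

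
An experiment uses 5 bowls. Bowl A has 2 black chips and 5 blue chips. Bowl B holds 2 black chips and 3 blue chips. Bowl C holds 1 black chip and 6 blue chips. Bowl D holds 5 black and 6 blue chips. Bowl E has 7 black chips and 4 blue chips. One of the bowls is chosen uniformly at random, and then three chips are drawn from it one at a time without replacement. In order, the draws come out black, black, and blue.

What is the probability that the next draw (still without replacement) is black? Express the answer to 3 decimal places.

0.346

The likelihood of the observed sequence under each hypothesis: P(data | bowl A) = (2/7)(1/6)(5/5) = 0.047619; P(data | bowl B) = (2/5)(1/4)(3/3) = 0.1; P(data | bowl C) = (1/7)(0/6) = 0; P(data | bowl D) = (5/11)(4/10)(6/9) = 0.12121; P(data | bowl E) = (7/11)(6/10)(4/9) = 0.1697.
The prior-weighted likelihoods are 1/5 · 0.047619 = 0.0095238, 1/5 · 0.1 = 0.02, 1/5 · 0 = 0, 1/5 · 0.12121 = 0.024242, 1/5 · 0.1697 = 0.033939; summing to 0.087706.
Normalising, the posterior is P(bowl A | data) = 0.10859, P(bowl B | data) = 0.22804, P(bowl C | data) = 0, P(bowl D | data) = 0.27641, P(bowl E | data) = 0.38697.
The predictive probability is P(black next | data) = (0)(0.10859) + (0)(0.22804) + (3/8)(0.27641) + (5/8)(0.38697) = 0.34551.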